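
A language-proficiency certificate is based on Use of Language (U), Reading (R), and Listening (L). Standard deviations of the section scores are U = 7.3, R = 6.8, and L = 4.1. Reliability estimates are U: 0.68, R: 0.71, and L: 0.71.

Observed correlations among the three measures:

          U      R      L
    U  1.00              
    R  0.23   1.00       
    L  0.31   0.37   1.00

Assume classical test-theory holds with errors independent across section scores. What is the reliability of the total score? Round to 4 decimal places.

0.8019

Var(U+R+L) = 7.3² + 6.8² + 4.1² + 2·[7.3·6.8·0.23 + 7.3·4.1·0.31 + 6.8·4.1·0.37] = 116.34 + 62.0222 = 178.362.
Because errors are independent across components, Cov(Tᵢ,Tⱼ) = Cov(Xᵢ,Xⱼ); the off-diagonal part of the true-score variance is the same as above.
True-score variance = [7.3²·0.68 + 6.8²·0.71 + 4.1²·0.71] + 62.0222 = 81.0027 + 62.0222 = 143.025.
Reliability = 143.025 / 178.362 = 0.8019.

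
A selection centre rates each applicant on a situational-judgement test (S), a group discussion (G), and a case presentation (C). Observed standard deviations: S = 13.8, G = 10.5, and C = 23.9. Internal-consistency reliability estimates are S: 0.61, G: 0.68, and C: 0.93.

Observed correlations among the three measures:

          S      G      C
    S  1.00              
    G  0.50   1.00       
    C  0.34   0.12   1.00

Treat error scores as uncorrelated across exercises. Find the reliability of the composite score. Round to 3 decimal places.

Var(S+G+C) = 13.8² + 10.5² + 23.9² + 2·[13.8·10.5·0.50 + 13.8·23.9·0.34 + 10.5·23.9·0.12] = 871.9 + 429.406 = 1301.31.
Under uncorrelated errors the observed covariances equal the true-score covariances, so only the own-variance terms attenuate.
True-score variance = [13.8²·0.61 + 10.5²·0.68 + 23.9²·0.93] + 429.406 = 722.364 + 429.406 = 1151.77.
Reliability = 1151.77 / 1301.31 = 0.885.

0.885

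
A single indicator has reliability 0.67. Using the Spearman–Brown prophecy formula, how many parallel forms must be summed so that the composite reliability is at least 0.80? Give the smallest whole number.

k ≥ ρ*(1−ρ₁)/(ρ₁(1−ρ*)) = 0.80·0.33 / (0.67·0.20) = 1.970.
Smallest integer k = 2.

2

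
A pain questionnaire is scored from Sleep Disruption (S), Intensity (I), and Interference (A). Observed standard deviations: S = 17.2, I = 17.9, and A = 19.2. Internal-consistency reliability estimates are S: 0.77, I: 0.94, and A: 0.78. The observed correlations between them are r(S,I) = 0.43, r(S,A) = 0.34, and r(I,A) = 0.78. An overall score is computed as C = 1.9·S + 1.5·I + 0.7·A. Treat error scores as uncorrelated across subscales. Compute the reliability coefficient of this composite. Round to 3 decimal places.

0.908

Var(C) = 1.9²·17.2² + 1.5²·17.9² + 0.7²·19.2² + 2·[2.85·17.2·17.9·0.43 + 1.33·17.2·19.2·0.34 + 1.05·17.9·19.2·0.78] = 1969.54 + 1616.23 = 3585.77.
Under uncorrelated errors the observed covariances equal the true-score covariances, so only the own-variance terms attenuate.
True-score variance = [1.9²·17.2²·0.77 + 1.5²·17.9²·0.94 + 0.7²·19.2²·0.78] + 1616.23 = 1640.91 + 1616.23 = 3257.14.
Reliability = 3257.14 / 3585.77 = 0.908.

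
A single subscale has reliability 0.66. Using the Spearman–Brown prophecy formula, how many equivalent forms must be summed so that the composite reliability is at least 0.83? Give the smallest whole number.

k ≥ ρ*(1−ρ₁)/(ρ₁(1−ρ*)) = 0.83·0.34 / (0.66·0.17) = 2.515.
Smallest integer k = 3.

3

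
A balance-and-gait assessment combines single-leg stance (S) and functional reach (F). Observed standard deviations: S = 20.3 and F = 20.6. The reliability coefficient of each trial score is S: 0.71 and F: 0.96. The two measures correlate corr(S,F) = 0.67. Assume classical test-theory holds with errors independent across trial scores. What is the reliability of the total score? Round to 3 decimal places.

Var(S+F) = 20.3² + 20.6² + 2·[20.3·20.6·0.67] = 836.45 + 560.361 = 1396.81.
With uncorrelated errors the cross-covariances are all true-score covariance, so they carry over unchanged; only the diagonal terms shrink to ρᵢσᵢ².
True-score variance = [20.3²·0.71 + 20.6²·0.96] + 560.361 = 699.97 + 560.361 = 1260.33.
Reliability = 1260.33 / 1396.81 = 0.902.

0.902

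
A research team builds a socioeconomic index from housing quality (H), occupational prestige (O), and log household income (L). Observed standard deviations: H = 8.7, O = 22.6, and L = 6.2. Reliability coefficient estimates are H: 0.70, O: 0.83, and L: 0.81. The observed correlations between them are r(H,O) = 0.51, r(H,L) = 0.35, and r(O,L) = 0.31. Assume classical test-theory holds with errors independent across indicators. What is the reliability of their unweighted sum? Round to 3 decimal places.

Var(H+O+L) = 8.7² + 22.6² + 6.2² + 2·[8.7·22.6·0.51 + 8.7·6.2·0.35 + 22.6·6.2·0.31] = 624.89 + 325.185 = 950.075.
Because errors are independent across components, Cov(Tᵢ,Tⱼ) = Cov(Xᵢ,Xⱼ); the off-diagonal part of the true-score variance is the same as above.
True-score variance = [8.7²·0.70 + 22.6²·0.83 + 6.2²·0.81] + 325.185 = 508.05 + 325.185 = 833.235.
Reliability = 833.235 / 950.075 = 0.877.

0.877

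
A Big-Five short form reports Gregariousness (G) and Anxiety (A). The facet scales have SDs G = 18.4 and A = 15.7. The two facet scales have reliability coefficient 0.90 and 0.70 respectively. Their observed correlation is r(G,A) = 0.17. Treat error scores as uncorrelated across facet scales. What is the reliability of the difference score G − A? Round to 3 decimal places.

Var(G−A) = 18.4² + 15.7² − 2·18.4·15.7·0.17 = 585.05 − 98.2192 = 486.831.
Because errors are independent across components, Cov(Tᵢ,Tⱼ) = Cov(Xᵢ,Xⱼ); the off-diagonal part of the true-score variance is the same as above.
True-score variance = [18.4²·0.90 + 15.7²·0.70] − 98.2192 = 477.247 − 98.2192 = 379.028.
Reliability = 379.028 / 486.831 = 0.779.

0.779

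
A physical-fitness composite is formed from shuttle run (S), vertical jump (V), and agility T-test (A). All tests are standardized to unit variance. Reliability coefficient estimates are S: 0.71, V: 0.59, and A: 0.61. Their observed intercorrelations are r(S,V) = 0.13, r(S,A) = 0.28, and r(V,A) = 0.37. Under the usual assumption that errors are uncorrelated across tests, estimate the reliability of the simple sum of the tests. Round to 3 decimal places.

0.761

Var(S+V+A) = 3 + 2·[0.13 + 0.28 + 0.37] = 3 + 1.56 = 4.56.
With uncorrelated errors the cross-covariances are all true-score covariance, so they carry over unchanged; only the diagonal terms shrink to ρᵢσᵢ².
True-score variance = [0.71 + 0.59 + 0.61] + 1.56 = 1.91 + 1.56 = 3.47.
Reliability = 3.47 / 4.56 = 0.761.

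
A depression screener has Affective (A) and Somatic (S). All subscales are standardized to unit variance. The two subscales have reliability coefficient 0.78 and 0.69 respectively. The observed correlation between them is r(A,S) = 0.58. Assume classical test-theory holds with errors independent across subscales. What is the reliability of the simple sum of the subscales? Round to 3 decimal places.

Var(A+S) = 2 + 2·[0.58] = 2 + 1.16 = 3.16.
With uncorrelated errors the cross-covariances are all true-score covariance, so they carry over unchanged; only the diagonal terms shrink to ρᵢσᵢ².
True-score variance = [0.78 + 0.69] + 1.16 = 1.47 + 1.16 = 2.63.
Reliability = 2.63 / 3.16 = 0.832.

0.832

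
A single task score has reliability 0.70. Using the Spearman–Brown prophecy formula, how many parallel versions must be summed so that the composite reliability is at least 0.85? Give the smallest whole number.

3

k ≥ ρ*(1−ρ₁)/(ρ₁(1−ρ*)) = 0.85·0.30 / (0.70·0.15) = 2.429.
Smallest integer k = 3.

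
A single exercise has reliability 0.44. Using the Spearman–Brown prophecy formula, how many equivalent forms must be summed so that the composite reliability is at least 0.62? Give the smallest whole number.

3

k ≥ ρ*(1−ρ₁)/(ρ₁(1−ρ*)) = 0.62·0.56 / (0.44·0.38) = 2.077.
Smallest integer k = 3.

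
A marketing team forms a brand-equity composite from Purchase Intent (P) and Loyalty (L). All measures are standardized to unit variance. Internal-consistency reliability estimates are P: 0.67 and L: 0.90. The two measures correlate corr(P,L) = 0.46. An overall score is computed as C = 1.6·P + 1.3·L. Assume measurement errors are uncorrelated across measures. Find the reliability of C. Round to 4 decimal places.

Var(C) = 1.6² + 1.3² + 2·[2.08·0.46] = 4.25 + 1.9136 = 6.1636.
Because errors are independent across components, Cov(Tᵢ,Tⱼ) = Cov(Xᵢ,Xⱼ); the off-diagonal part of the true-score variance is the same as above.
True-score variance = [1.6²·0.67 + 1.3²·0.90] + 1.9136 = 3.2362 + 1.9136 = 5.1498.
Reliability = 5.1498 / 6.1636 = 0.8355.

0.8355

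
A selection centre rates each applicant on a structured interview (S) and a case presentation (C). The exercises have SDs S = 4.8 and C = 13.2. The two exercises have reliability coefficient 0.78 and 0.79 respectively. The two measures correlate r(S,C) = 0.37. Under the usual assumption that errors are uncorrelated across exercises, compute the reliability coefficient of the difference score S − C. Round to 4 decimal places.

Var(S−C) = 4.8² + 13.2² − 2·4.8·13.2·0.37 = 197.28 − 46.8864 = 150.394.
Under uncorrelated errors the observed covariances equal the true-score covariances, so only the own-variance terms attenuate.
True-score variance = [4.8²·0.78 + 13.2²·0.79] − 46.8864 = 155.621 − 46.8864 = 108.734.
Reliability = 108.734 / 150.394 = 0.7230.

0.7230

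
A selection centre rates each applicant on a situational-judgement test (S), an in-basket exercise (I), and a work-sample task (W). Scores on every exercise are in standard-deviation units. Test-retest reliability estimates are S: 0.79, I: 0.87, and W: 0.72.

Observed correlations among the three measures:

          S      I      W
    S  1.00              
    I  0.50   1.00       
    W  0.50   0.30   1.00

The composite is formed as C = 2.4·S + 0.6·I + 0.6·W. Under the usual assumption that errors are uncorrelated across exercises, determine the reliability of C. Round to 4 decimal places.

0.8583

Var(C) = 2.4² + 0.6² + 0.6² + 2·[1.44·0.50 + 1.44·0.50 + 0.36·0.30] = 6.48 + 3.096 = 9.576.
With uncorrelated errors the cross-covariances are all true-score covariance, so they carry over unchanged; only the diagonal terms shrink to ρᵢσᵢ².
True-score variance = [2.4²·0.79 + 0.6²·0.87 + 0.6²·0.72] + 3.096 = 5.1228 + 3.096 = 8.2188.
Reliability = 8.2188 / 9.576 = 0.8583.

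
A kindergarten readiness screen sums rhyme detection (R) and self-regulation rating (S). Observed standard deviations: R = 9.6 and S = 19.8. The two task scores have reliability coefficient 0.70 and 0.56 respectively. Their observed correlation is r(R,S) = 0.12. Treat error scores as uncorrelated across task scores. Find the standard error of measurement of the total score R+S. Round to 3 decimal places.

14.147

Var(total) = 484.2 + 45.6192 = 529.819.
True-score variance = 284.054 + 45.6192 = 329.674, so reliability = 0.6222.
Error variance = 529.819 − 329.674 = 200.146; SEM = √200.146 = 14.147.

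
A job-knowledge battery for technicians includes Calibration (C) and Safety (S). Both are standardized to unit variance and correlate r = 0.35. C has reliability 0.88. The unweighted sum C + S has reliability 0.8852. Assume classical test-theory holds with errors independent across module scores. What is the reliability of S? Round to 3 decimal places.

Var(C+S) = 2 + 2·0.35 = 2.700.
True-score variance = ρ_C + ρ_S + 2·0.35, so 0.8852 = (0.88 + ρ_S + 0.70) / 2.700.
ρ_S = 0.8852·2.700 − 0.88 − 0.70 = 0.810.

0.810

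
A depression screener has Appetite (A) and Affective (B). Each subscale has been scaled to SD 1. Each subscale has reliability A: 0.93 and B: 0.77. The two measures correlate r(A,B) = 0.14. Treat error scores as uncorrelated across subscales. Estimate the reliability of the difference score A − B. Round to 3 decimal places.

0.826

Var(A−B) = 1 + 1 − 2·0.14 = 2 − 0.28 = 1.72.
With uncorrelated errors the cross-covariances are all true-score covariance, so they carry over unchanged; only the diagonal terms shrink to ρᵢσᵢ².
True-score variance = [0.93 + 0.77] − 0.28 = 1.7 − 0.28 = 1.42.
Reliability = 1.42 / 1.72 = 0.826.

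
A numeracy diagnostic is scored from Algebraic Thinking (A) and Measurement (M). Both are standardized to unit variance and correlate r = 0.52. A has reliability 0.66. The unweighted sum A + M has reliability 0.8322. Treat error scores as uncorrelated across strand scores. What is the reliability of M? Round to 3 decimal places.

Var(A+M) = 2 + 2·0.52 = 3.040.
True-score variance = ρ_A + ρ_M + 2·0.52, so 0.8322 = (0.66 + ρ_M + 1.04) / 3.040.
ρ_M = 0.8322·3.040 − 0.66 − 1.04 = 0.830.

0.830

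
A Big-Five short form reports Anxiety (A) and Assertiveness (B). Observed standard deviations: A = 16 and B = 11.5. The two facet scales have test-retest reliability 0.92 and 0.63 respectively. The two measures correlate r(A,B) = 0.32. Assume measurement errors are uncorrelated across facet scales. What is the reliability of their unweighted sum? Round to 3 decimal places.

0.863

Var(A+B) = 16² + 11.5² + 2·[16·11.5·0.32] = 388.25 + 117.76 = 506.01.
Under uncorrelated errors the observed covariances equal the true-score covariances, so only the own-variance terms attenuate.
True-score variance = [16²·0.92 + 11.5²·0.63] + 117.76 = 318.837 + 117.76 = 436.597.
Reliability = 436.597 / 506.01 = 0.863.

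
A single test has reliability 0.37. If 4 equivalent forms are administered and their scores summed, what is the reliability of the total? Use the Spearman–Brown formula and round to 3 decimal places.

ρ_k = kρ / (1 + (k−1)ρ) = 4·0.37 / (1 + 3·0.37) = 1.480 / 2.110 = 0.701.

0.701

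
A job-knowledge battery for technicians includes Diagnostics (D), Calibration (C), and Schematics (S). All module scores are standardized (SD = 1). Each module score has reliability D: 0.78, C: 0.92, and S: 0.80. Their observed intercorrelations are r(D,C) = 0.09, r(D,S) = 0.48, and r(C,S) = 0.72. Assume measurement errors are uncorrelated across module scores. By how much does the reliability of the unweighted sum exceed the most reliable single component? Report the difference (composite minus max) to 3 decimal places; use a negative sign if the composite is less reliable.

-0.010

Var(sum) = 3 + 2.58 = 5.58; true-score variance = 2.5 + 2.58 = 5.08; composite reliability = 0.9104.
Max component reliability = 0.9200.
Difference = 0.9104 − 0.9200 = -0.010.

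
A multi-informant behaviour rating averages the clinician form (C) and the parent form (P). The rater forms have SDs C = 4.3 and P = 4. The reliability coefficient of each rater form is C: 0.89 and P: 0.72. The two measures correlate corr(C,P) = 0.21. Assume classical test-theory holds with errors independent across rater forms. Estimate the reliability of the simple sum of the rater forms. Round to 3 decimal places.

0.844

Var(C+P) = 4.3² + 4² + 2·[4.3·4·0.21] = 34.49 + 7.224 = 41.714.
With uncorrelated errors the cross-covariances are all true-score covariance, so they carry over unchanged; only the diagonal terms shrink to ρᵢσᵢ².
True-score variance = [4.3²·0.89 + 4²·0.72] + 7.224 = 27.9761 + 7.224 = 35.2001.
Reliability = 35.2001 / 41.714 = 0.844.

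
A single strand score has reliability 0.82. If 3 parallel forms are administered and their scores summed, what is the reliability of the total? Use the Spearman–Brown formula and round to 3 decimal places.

ρ_k = kρ / (1 + (k−1)ρ) = 3·0.82 / (1 + 2·0.82) = 2.460 / 2.640 = 0.932.

0.932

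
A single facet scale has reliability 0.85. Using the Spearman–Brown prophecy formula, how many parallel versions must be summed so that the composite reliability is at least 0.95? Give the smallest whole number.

k ≥ ρ*(1−ρ₁)/(ρ₁(1−ρ*)) = 0.95·0.15 / (0.85·0.05) = 3.353.
Smallest integer k = 4.

4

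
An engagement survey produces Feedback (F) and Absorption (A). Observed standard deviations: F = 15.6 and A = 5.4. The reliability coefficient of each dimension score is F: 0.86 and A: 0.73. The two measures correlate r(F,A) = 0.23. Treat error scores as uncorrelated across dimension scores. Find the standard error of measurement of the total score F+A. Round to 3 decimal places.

6.476

Var(total) = 272.52 + 38.7504 = 311.27.
True-score variance = 230.576 + 38.7504 = 269.327, so reliability = 0.8653.
Error variance = 311.27 − 269.327 = 41.9436; SEM = √41.9436 = 6.476.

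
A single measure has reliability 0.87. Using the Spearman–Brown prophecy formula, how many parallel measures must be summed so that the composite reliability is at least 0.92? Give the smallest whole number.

2

k ≥ ρ*(1−ρ₁)/(ρ₁(1−ρ*)) = 0.92·0.13 / (0.87·0.08) = 1.718.
Smallest integer k = 2.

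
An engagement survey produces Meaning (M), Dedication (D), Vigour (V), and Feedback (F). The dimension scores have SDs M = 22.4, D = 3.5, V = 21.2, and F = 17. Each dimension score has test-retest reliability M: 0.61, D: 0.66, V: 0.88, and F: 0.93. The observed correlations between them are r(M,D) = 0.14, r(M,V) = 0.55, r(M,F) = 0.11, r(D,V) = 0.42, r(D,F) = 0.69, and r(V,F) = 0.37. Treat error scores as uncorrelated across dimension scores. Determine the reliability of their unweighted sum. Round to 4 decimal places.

Var(M+D+V+F) = 22.4² + 3.5² + 21.2² + 17² + 2·[22.4·3.5·0.14 + 22.4·21.2·0.55 + 22.4·17·0.11 + 3.5·21.2·0.42 + 3.5·17·0.69 + 21.2·17·0.37] = 1252.45 + 1039.23 = 2291.68.
Under uncorrelated errors the observed covariances equal the true-score covariances, so only the own-variance terms attenuate.
True-score variance = [22.4²·0.61 + 3.5²·0.66 + 21.2²·0.88 + 17²·0.93] + 1039.23 = 978.436 + 1039.23 = 2017.67.
Reliability = 2017.67 / 2291.68 = 0.8804.

0.8804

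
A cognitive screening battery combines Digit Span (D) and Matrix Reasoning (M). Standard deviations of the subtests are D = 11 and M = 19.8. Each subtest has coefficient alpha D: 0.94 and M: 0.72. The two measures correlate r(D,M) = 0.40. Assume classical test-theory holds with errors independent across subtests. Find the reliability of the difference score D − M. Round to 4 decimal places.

0.6546

Var(D−M) = 11² + 19.8² − 2·11·19.8·0.40 = 513.04 − 174.24 = 338.8.
Under uncorrelated errors the observed covariances equal the true-score covariances, so only the own-variance terms attenuate.
True-score variance = [11²·0.94 + 19.8²·0.72] − 174.24 = 396.009 − 174.24 = 221.769.
Reliability = 221.769 / 338.8 = 0.6546.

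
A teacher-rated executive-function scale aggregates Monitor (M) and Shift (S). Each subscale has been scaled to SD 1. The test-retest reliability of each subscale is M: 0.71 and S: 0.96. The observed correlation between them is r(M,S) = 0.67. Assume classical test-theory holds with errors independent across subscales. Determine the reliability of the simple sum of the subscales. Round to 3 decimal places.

0.901

Var(M+S) = 2 + 2·[0.67] = 2 + 1.34 = 3.34.
Because errors are independent across components, Cov(Tᵢ,Tⱼ) = Cov(Xᵢ,Xⱼ); the off-diagonal part of the true-score variance is the same as above.
True-score variance = [0.71 + 0.96] + 1.34 = 1.67 + 1.34 = 3.01.
Reliability = 3.01 / 3.34 = 0.901.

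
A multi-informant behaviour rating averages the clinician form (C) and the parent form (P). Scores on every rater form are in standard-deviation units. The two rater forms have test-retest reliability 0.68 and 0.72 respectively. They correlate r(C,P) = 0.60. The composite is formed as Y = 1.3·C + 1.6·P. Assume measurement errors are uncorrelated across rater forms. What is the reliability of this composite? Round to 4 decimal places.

Var(Y) = 1.3² + 1.6² + 2·[2.08·0.60] = 4.25 + 2.496 = 6.746.
Under uncorrelated errors the observed covariances equal the true-score covariances, so only the own-variance terms attenuate.
True-score variance = [1.3²·0.68 + 1.6²·0.72] + 2.496 = 2.9924 + 2.496 = 5.4884.
Reliability = 5.4884 / 6.746 = 0.8136.

0.8136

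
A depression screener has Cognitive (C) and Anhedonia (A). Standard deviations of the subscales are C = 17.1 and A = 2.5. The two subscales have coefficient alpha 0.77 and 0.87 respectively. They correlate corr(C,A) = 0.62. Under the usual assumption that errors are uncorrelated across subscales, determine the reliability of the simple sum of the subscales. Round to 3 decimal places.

0.806

Var(C+A) = 17.1² + 2.5² + 2·[17.1·2.5·0.62] = 298.66 + 53.01 = 351.67.
Because errors are independent across components, Cov(Tᵢ,Tⱼ) = Cov(Xᵢ,Xⱼ); the off-diagonal part of the true-score variance is the same as above.
True-score variance = [17.1²·0.77 + 2.5²·0.87] + 53.01 = 230.593 + 53.01 = 283.603.
Reliability = 283.603 / 351.67 = 0.806.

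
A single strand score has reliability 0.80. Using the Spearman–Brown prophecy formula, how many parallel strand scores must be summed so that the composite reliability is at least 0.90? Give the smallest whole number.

3

k ≥ ρ*(1−ρ₁)/(ρ₁(1−ρ*)) = 0.90·0.20 / (0.80·0.10) = 2.250.
Smallest integer k = 3.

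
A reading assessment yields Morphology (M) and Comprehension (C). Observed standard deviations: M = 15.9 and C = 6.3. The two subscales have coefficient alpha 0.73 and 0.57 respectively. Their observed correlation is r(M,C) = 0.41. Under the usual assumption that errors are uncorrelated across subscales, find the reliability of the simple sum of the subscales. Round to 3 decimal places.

0.772

Var(M+C) = 15.9² + 6.3² + 2·[15.9·6.3·0.41] = 292.5 + 82.1394 = 374.639.
Because errors are independent across components, Cov(Tᵢ,Tⱼ) = Cov(Xᵢ,Xⱼ); the off-diagonal part of the true-score variance is the same as above.
True-score variance = [15.9²·0.73 + 6.3²·0.57] + 82.1394 = 207.175 + 82.1394 = 289.314.
Reliability = 289.314 / 374.639 = 0.772.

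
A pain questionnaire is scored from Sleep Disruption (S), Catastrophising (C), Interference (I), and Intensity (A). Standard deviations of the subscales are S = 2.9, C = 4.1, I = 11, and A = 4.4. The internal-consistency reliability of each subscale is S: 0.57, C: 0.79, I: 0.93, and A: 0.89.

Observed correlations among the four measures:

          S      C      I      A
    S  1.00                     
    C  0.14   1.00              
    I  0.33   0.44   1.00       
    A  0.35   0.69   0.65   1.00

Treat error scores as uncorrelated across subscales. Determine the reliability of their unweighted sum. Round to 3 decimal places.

0.946

Var(S+C+I+A) = 2.9² + 4.1² + 11² + 4.4² + 2·[2.9·4.1·0.14 + 2.9·11·0.33 + 2.9·4.4·0.35 + 4.1·11·0.44 + 4.1·4.4·0.69 + 11·4.4·0.65] = 165.58 + 160.818 = 326.398.
With uncorrelated errors the cross-covariances are all true-score covariance, so they carry over unchanged; only the diagonal terms shrink to ρᵢσᵢ².
True-score variance = [2.9²·0.57 + 4.1²·0.79 + 11²·0.93 + 4.4²·0.89] + 160.818 = 147.834 + 160.818 = 308.652.
Reliability = 308.652 / 326.398 = 0.946.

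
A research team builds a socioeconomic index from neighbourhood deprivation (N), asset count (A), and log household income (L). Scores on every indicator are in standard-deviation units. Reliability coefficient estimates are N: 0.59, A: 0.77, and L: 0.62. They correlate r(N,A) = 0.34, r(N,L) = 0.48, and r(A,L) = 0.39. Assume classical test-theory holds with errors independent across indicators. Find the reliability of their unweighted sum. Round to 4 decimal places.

Var(N+A+L) = 3 + 2·[0.34 + 0.48 + 0.39] = 3 + 2.42 = 5.42.
With uncorrelated errors the cross-covariances are all true-score covariance, so they carry over unchanged; only the diagonal terms shrink to ρᵢσᵢ².
True-score variance = [0.59 + 0.77 + 0.62] + 2.42 = 1.98 + 2.42 = 4.4.
Reliability = 4.4 / 5.42 = 0.8118.

0.8118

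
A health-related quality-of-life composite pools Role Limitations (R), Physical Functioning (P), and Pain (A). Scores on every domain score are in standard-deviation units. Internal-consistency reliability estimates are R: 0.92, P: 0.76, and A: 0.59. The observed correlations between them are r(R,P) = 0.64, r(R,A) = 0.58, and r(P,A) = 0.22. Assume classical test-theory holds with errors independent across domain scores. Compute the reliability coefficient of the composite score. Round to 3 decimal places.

0.876

Var(R+P+A) = 3 + 2·[0.64 + 0.58 + 0.22] = 3 + 2.88 = 5.88.
Because errors are independent across components, Cov(Tᵢ,Tⱼ) = Cov(Xᵢ,Xⱼ); the off-diagonal part of the true-score variance is the same as above.
True-score variance = [0.92 + 0.76 + 0.59] + 2.88 = 2.27 + 2.88 = 5.15.
Reliability = 5.15 / 5.88 = 0.876.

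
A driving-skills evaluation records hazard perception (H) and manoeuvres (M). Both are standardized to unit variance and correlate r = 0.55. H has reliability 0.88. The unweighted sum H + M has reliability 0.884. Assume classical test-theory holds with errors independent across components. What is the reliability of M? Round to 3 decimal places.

Var(H+M) = 2 + 2·0.55 = 3.100.
True-score variance = ρ_H + ρ_M + 2·0.55, so 0.884 = (0.88 + ρ_M + 1.10) / 3.100.
ρ_M = 0.884·3.100 − 0.88 − 1.10 = 0.760.

0.760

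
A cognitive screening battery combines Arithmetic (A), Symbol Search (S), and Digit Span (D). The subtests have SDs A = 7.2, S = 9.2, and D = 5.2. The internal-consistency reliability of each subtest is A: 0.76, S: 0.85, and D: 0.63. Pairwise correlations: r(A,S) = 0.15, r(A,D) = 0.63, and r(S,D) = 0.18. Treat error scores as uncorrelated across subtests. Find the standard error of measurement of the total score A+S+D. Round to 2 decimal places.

5.93

Var(total) = 163.52 + 84.2688 = 247.789.
True-score variance = 128.378 + 84.2688 = 212.646, so reliability = 0.8582.
Error variance = 247.789 − 212.646 = 35.1424; SEM = √35.1424 = 5.93.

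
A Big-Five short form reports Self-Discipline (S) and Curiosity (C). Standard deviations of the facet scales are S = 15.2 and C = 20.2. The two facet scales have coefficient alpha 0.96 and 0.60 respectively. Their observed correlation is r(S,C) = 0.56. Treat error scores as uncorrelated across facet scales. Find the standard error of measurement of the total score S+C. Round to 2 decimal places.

13.13

Var(total) = 639.08 + 343.885 = 982.965.
True-score variance = 466.622 + 343.885 = 810.507, so reliability = 0.8246.
Error variance = 982.965 − 810.507 = 172.458; SEM = √172.458 = 13.13.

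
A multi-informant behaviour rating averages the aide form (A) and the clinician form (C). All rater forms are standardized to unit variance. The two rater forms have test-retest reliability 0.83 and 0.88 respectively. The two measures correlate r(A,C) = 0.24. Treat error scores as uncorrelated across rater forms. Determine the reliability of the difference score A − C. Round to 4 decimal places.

Var(A−C) = 1 + 1 − 2·0.24 = 2 − 0.48 = 1.52.
Because errors are independent across components, Cov(Tᵢ,Tⱼ) = Cov(Xᵢ,Xⱼ); the off-diagonal part of the true-score variance is the same as above.
True-score variance = [0.83 + 0.88] − 0.48 = 1.71 − 0.48 = 1.23.
Reliability = 1.23 / 1.52 = 0.8092.

0.8092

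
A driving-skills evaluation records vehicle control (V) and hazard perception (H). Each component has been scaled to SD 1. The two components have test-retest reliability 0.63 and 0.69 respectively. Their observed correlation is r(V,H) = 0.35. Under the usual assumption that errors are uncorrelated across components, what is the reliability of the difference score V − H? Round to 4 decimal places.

Var(V−H) = 1 + 1 − 2·0.35 = 2 − 0.7 = 1.3.
Because errors are independent across components, Cov(Tᵢ,Tⱼ) = Cov(Xᵢ,Xⱼ); the off-diagonal part of the true-score variance is the same as above.
True-score variance = [0.63 + 0.69] − 0.7 = 1.32 − 0.7 = 0.62.
Reliability = 0.62 / 1.3 = 0.4769.

0.4769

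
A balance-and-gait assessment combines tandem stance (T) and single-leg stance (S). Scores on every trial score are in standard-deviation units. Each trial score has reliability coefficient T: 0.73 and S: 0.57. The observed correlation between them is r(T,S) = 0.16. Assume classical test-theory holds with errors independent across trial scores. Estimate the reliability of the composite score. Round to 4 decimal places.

0.6983

Var(T+S) = 2 + 2·[0.16] = 2 + 0.32 = 2.32.
With uncorrelated errors the cross-covariances are all true-score covariance, so they carry over unchanged; only the diagonal terms shrink to ρᵢσᵢ².
True-score variance = [0.73 + 0.57] + 0.32 = 1.3 + 0.32 = 1.62.
Reliability = 1.62 / 2.32 = 0.6983.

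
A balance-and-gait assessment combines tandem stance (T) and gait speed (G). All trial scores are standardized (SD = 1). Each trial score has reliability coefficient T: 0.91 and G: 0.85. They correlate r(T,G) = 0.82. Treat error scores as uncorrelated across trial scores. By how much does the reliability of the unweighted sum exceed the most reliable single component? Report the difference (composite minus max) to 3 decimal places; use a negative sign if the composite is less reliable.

Var(sum) = 2 + 1.64 = 3.64; true-score variance = 1.76 + 1.64 = 3.4; composite reliability = 0.9341.
Max component reliability = 0.9100.
Difference = 0.9341 − 0.9100 = 0.024.

0.024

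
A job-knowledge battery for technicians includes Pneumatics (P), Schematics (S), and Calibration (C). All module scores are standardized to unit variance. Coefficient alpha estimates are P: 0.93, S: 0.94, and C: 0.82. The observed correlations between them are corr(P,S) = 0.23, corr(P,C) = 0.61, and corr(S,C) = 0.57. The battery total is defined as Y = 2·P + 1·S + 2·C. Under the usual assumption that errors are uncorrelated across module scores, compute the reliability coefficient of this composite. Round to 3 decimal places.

0.938

Var(Y) = 2² + 1 + 2² + 2·[2·0.23 + 4·0.61 + 2·0.57] = 9 + 8.08 = 17.08.
With uncorrelated errors the cross-covariances are all true-score covariance, so they carry over unchanged; only the diagonal terms shrink to ρᵢσᵢ².
True-score variance = [2²·0.93 + 0.94 + 2²·0.82] + 8.08 = 7.94 + 8.08 = 16.02.
Reliability = 16.02 / 17.08 = 0.938.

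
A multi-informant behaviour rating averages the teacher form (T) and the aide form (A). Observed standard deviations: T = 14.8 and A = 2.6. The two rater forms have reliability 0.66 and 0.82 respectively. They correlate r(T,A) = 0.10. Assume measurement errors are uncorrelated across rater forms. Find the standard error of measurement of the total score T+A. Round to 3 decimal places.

Var(total) = 225.8 + 7.696 = 233.496.
True-score variance = 150.11 + 7.696 = 157.806, so reliability = 0.6758.
Error variance = 233.496 − 157.806 = 75.6904; SEM = √75.6904 = 8.700.

8.700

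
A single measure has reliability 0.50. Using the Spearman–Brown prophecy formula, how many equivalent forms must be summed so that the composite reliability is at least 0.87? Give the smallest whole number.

k ≥ ρ*(1−ρ₁)/(ρ₁(1−ρ*)) = 0.87·0.50 / (0.50·0.13) = 6.692.
Smallest integer k = 7.

7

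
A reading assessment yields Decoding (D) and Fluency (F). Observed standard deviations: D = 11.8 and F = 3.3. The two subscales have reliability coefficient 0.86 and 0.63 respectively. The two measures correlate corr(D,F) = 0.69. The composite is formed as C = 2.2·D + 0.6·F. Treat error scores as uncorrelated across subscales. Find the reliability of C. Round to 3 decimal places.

Var(C) = 2.2²·11.8² + 0.6²·3.3² + 2·[1.32·11.8·3.3·0.69] = 677.842 + 70.9331 = 748.775.
Because errors are independent across components, Cov(Tᵢ,Tⱼ) = Cov(Xᵢ,Xⱼ); the off-diagonal part of the true-score variance is the same as above.
True-score variance = [2.2²·11.8²·0.86 + 0.6²·3.3²·0.63] + 70.9331 = 582.042 + 70.9331 = 652.976.
Reliability = 652.976 / 748.775 = 0.872.

0.872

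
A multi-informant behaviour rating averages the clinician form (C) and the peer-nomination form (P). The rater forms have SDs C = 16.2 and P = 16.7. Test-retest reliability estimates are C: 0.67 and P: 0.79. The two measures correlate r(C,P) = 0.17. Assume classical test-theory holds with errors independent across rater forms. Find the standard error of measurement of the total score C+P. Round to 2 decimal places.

Var(total) = 541.33 + 91.9836 = 633.314.
True-score variance = 396.158 + 91.9836 = 488.142, so reliability = 0.7708.
Error variance = 633.314 − 488.142 = 145.172; SEM = √145.172 = 12.05.

12.05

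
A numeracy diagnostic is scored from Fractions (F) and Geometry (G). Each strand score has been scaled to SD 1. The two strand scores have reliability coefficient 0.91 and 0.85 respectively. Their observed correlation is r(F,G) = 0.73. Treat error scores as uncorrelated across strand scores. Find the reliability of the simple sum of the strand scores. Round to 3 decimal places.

Var(F+G) = 2 + 2·[0.73] = 2 + 1.46 = 3.46.
Under uncorrelated errors the observed covariances equal the true-score covariances, so only the own-variance terms attenuate.
True-score variance = [0.91 + 0.85] + 1.46 = 1.76 + 1.46 = 3.22.
Reliability = 3.22 / 3.46 = 0.931.

0.931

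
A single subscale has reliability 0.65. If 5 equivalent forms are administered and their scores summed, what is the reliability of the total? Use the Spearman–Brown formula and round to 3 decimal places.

0.903

ρ_k = kρ / (1 + (k−1)ρ) = 5·0.65 / (1 + 4·0.65) = 3.250 / 3.600 = 0.903.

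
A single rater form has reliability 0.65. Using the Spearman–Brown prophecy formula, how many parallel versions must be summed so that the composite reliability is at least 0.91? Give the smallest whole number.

k ≥ ρ*(1−ρ₁)/(ρ₁(1−ρ*)) = 0.91·0.35 / (0.65·0.09) = 5.444.
Smallest integer k = 6.

6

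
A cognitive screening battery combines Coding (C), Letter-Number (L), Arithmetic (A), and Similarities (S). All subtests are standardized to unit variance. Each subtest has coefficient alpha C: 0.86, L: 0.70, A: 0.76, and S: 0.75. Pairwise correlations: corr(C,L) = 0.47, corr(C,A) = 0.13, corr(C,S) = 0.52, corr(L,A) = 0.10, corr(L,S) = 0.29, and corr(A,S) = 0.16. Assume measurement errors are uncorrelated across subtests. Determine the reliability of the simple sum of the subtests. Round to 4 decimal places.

0.8733

Var(C+L+A+S) = 4 + 2·[0.47 + 0.13 + 0.52 + 0.10 + 0.29 + 0.16] = 4 + 3.34 = 7.34.
Because errors are independent across components, Cov(Tᵢ,Tⱼ) = Cov(Xᵢ,Xⱼ); the off-diagonal part of the true-score variance is the same as above.
True-score variance = [0.86 + 0.70 + 0.76 + 0.75] + 3.34 = 3.07 + 3.34 = 6.41.
Reliability = 6.41 / 7.34 = 0.8733.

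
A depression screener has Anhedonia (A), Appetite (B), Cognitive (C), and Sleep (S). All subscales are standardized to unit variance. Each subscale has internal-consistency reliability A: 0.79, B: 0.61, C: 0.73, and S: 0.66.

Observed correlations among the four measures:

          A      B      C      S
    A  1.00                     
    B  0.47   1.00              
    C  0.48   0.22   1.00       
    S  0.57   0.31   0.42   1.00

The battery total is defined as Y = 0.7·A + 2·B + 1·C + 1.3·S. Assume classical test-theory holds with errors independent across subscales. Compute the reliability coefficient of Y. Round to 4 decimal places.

0.8182

Var(Y) = 0.7² + 2² + 1 + 1.3² + 2·[1.4·0.47 + 0.7·0.48 + 0.91·0.57 + 2·0.22 + 2.6·0.31 + 1.3·0.42] = 7.18 + 6.6094 = 13.7894.
Under uncorrelated errors the observed covariances equal the true-score covariances, so only the own-variance terms attenuate.
True-score variance = [0.7²·0.79 + 2²·0.61 + 0.73 + 1.3²·0.66] + 6.6094 = 4.6725 + 6.6094 = 11.2819.
Reliability = 11.2819 / 13.7894 = 0.8182.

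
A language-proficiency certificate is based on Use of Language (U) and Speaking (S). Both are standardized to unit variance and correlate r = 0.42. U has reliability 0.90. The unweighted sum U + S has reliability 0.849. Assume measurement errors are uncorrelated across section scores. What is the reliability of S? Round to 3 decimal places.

0.671

Var(U+S) = 2 + 2·0.42 = 2.840.
True-score variance = ρ_U + ρ_S + 2·0.42, so 0.849 = (0.90 + ρ_S + 0.84) / 2.840.
ρ_S = 0.849·2.840 − 0.90 − 0.84 = 0.671.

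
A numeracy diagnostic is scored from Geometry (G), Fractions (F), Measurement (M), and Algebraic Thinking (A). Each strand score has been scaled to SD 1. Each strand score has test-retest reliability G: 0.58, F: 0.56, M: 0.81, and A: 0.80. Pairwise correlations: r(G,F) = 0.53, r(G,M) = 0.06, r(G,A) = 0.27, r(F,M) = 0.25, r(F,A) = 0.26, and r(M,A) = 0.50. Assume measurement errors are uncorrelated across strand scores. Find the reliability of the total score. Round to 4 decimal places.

0.8385

Var(G+F+M+A) = 4 + 2·[0.53 + 0.06 + 0.27 + 0.25 + 0.26 + 0.50] = 4 + 3.74 = 7.74.
Under uncorrelated errors the observed covariances equal the true-score covariances, so only the own-variance terms attenuate.
True-score variance = [0.58 + 0.56 + 0.81 + 0.80] + 3.74 = 2.75 + 3.74 = 6.49.
Reliability = 6.49 / 7.74 = 0.8385.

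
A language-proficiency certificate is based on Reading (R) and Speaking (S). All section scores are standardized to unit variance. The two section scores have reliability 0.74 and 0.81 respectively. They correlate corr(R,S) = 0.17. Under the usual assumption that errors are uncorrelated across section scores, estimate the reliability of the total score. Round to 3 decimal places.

Var(R+S) = 2 + 2·[0.17] = 2 + 0.34 = 2.34.
Under uncorrelated errors the observed covariances equal the true-score covariances, so only the own-variance terms attenuate.
True-score variance = [0.74 + 0.81] + 0.34 = 1.55 + 0.34 = 1.89.
Reliability = 1.89 / 2.34 = 0.808.

0.808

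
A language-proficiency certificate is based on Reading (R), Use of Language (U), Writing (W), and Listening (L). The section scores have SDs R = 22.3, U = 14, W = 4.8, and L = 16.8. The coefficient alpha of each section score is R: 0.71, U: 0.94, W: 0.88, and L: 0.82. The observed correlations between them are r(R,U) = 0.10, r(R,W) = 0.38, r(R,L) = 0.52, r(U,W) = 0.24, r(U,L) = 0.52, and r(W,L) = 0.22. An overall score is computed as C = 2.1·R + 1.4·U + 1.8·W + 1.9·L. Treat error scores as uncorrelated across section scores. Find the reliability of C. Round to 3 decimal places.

0.870

Var(C) = 2.1²·22.3² + 1.4²·14² + 1.8²·4.8² + 1.9²·16.8² + 2·[2.94·22.3·14·0.10 + 3.78·22.3·4.8·0.38 + 3.99·22.3·16.8·0.52 + 2.52·14·4.8·0.24 + 2.66·14·16.8·0.52 + 3.42·4.8·16.8·0.22] = 3670.74 + 2898.97 = 6569.72.
Because errors are independent across components, Cov(Tᵢ,Tⱼ) = Cov(Xᵢ,Xⱼ); the off-diagonal part of the true-score variance is the same as above.
True-score variance = [2.1²·22.3²·0.71 + 1.4²·14²·0.94 + 1.8²·4.8²·0.88 + 1.9²·16.8²·0.82] + 2898.97 = 2819.35 + 2898.97 = 5718.33.
Reliability = 5718.33 / 6569.72 = 0.870.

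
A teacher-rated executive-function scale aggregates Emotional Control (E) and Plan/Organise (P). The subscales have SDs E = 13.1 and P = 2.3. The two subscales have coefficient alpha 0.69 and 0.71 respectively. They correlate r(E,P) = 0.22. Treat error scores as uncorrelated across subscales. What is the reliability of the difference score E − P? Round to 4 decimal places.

0.6655

Var(E−P) = 13.1² + 2.3² − 2·13.1·2.3·0.22 = 176.9 − 13.2572 = 163.643.
Because errors are independent across components, Cov(Tᵢ,Tⱼ) = Cov(Xᵢ,Xⱼ); the off-diagonal part of the true-score variance is the same as above.
True-score variance = [13.1²·0.69 + 2.3²·0.71] − 13.2572 = 122.167 − 13.2572 = 108.91.
Reliability = 108.91 / 163.643 = 0.6655.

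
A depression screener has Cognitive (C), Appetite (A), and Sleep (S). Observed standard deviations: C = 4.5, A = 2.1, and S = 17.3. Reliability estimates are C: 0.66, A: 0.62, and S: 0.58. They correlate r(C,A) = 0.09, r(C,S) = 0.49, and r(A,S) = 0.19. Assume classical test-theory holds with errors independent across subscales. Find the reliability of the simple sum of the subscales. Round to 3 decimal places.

0.677

Var(C+A+S) = 4.5² + 2.1² + 17.3² + 2·[4.5·2.1·0.09 + 4.5·17.3·0.49 + 2.1·17.3·0.19] = 323.95 + 91.7994 = 415.749.
Because errors are independent across components, Cov(Tᵢ,Tⱼ) = Cov(Xᵢ,Xⱼ); the off-diagonal part of the true-score variance is the same as above.
True-score variance = [4.5²·0.66 + 2.1²·0.62 + 17.3²·0.58] + 91.7994 = 189.687 + 91.7994 = 281.487.
Reliability = 281.487 / 415.749 = 0.677.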